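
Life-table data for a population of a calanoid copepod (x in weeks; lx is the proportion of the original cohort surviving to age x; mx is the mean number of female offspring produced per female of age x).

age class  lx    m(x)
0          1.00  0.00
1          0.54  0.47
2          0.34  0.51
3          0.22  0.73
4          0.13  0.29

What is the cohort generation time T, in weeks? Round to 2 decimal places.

lx·mx: 0, 0.2538, 0.1734, 0.1606, 0.0377 → R0 = 0.6255
x·lx·mx: 0, 0.2538, 0.3468, 0.4818, 0.1508 → Σ = 1.2332
T = 1.2332 / 0.6255 = 1.971543… → 1.97

1.97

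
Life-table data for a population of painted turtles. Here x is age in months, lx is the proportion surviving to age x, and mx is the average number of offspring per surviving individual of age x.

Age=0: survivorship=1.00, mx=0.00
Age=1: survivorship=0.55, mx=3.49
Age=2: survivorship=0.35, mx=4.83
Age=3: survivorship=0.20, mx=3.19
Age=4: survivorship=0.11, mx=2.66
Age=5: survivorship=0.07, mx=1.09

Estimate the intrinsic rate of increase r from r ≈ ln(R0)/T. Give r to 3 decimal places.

0.806

R0 = Σ lx·mx = 0 + 1.9195 + 1.6905 + 0.638 + 0.2926 + 0.0763 = 4.6169
Σ x·lx·mx = 8.7664; T = 8.7664/4.6169 = 1.89876…
r ≈ ln(R0)/T = ln(4.6169)/1.89876… = 0.80564… → 0.806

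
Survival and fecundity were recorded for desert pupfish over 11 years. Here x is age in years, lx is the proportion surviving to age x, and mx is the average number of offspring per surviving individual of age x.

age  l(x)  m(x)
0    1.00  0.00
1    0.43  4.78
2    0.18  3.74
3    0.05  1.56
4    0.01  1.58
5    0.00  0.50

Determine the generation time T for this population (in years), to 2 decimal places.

1.31

lx·mx: 0, 2.0554, 0.6732, 0.078, 0.0158, 0 → R0 = 2.8224
x·lx·mx: 0, 2.0554, 1.3464, 0.234, 0.0632, 0 → Σ = 3.699
T = 3.699 / 2.8224 = 1.310587… → 1.31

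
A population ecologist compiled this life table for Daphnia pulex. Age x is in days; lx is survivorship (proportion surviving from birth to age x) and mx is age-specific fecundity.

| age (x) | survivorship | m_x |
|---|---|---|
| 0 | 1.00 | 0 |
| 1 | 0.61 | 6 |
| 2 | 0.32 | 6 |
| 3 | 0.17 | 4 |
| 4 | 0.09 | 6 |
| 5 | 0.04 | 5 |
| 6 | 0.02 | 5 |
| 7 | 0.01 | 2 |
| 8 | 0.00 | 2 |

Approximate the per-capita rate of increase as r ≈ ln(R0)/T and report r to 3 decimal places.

1.040

R0 = Σ lx·mx = 0 + 3.66 + 1.92 + 0.68 + 0.54 + 0.2 + 0.1 + 0.02 + 0 = 7.12
Σ x·lx·mx = 13.44; T = 13.44/7.12 = 1.88764…
r ≈ ln(R0)/T = ln(7.12)/1.88764… = 1.03987… → 1.040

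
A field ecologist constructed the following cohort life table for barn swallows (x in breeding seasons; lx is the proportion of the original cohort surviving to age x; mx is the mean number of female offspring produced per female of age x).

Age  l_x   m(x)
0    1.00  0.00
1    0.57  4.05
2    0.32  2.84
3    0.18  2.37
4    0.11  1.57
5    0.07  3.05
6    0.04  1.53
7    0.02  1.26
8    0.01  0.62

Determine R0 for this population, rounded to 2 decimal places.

lx·mx by age: 0, 2.3085, 0.9088, 0.4266, 0.1727, 0.2135, 0.0612, 0.0252, 0.0062
R0 = Σ lx·mx = 4.1227 → 4.12

4.12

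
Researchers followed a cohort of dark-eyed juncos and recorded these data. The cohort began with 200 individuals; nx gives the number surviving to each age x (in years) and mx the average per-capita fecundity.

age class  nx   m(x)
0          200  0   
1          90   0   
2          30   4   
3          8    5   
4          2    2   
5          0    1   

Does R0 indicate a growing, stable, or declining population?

lx = nx/n0 = nx/200: 1, 0.45, 0.15, 0.04, 0.01, 0
R0 = Σ lx·mx = 0 + 0 + 0.6 + 0.2 + 0.02 + 0 = 0.82
R0 < 1, so the population is declining.

declining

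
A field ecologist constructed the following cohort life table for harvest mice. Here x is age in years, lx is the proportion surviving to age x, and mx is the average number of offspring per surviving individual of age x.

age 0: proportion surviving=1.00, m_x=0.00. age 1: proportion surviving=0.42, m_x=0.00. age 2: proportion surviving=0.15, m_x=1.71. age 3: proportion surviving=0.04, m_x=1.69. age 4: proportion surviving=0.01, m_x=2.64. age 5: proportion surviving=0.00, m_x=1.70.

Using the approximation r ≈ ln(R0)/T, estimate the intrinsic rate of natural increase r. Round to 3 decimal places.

R0 = Σ lx·mx = 0 + 0 + 0.2565 + 0.0676 + 0.0264 + 0 = 0.3505
Σ x·lx·mx = 0.8214; T = 0.8214/0.3505 = 2.34351…
r ≈ ln(R0)/T = ln(0.3505)/2.34351… = -0.44736… → -0.447

-0.447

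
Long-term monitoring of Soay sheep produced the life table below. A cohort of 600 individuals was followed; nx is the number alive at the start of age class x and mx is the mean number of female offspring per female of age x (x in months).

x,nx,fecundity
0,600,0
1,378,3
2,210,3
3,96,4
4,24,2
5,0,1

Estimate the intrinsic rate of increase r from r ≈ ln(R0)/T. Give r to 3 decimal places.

lx = nx/n0 = nx/600: 1, 0.63, 0.35, 0.16, 0.04, 0
R0 = Σ lx·mx = 0 + 1.89 + 1.05 + 0.64 + 0.08 + 0 = 3.66
Σ x·lx·mx = 6.23; T = 6.23/3.66 = 1.70219…
r ≈ ln(R0)/T = ln(3.66)/1.70219… = 0.76223… → 0.762

0.762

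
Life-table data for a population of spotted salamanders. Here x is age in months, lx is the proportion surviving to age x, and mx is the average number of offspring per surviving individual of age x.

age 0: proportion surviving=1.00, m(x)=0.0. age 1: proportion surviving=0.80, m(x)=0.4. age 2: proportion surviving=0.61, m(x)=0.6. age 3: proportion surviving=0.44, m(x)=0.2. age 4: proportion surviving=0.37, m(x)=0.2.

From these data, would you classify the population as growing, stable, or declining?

declining

R0 = Σ lx·mx = 0 + 0.32 + 0.366 + 0.088 + 0.074 = 0.848
R0 < 1, so the population is declining.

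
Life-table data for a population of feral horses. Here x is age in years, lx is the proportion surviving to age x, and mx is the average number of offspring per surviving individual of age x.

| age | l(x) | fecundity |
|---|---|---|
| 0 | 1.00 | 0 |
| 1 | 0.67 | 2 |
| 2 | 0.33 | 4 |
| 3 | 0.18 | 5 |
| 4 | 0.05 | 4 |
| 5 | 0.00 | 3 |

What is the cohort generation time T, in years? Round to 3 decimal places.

lx·mx: 0, 1.34, 1.32, 0.9, 0.2, 0 → R0 = 3.76
x·lx·mx: 0, 1.34, 2.64, 2.7, 0.8, 0 → Σ = 7.48
T = 7.48 / 3.76 = 1.989362… → 1.989

1.989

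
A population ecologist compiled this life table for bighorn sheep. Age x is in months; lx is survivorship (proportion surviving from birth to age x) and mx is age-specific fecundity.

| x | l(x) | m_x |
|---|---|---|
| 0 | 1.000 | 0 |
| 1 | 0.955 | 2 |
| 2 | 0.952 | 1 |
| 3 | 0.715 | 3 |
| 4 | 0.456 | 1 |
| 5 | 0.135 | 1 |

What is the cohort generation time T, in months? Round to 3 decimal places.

2.277

lx·mx: 0, 1.91, 0.952, 2.145, 0.456, 0.135 → R0 = 5.598
x·lx·mx: 0, 1.91, 1.904, 6.435, 1.824, 0.675 → Σ = 12.748
T = 12.748 / 5.598 = 2.277242… → 2.277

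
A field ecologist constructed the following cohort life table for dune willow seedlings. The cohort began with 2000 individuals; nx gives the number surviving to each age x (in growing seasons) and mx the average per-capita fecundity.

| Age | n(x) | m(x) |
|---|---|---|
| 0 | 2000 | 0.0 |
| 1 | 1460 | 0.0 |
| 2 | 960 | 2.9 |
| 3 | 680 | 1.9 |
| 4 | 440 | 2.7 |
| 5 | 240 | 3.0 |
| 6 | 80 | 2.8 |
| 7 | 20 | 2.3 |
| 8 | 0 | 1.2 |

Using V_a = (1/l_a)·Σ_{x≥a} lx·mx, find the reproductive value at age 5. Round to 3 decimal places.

4.125

lx = nx/n0 = nx/2000: 1, 0.73, 0.48, 0.34, 0.22, 0.12, 0.04, 0.01, 0
lx·mx for x ≥ 5: 0.36, 0.112, 0.023, 0 → sum = 0.495
V_5 = 0.495 / l_5 = 0.495 / 0.12 = 4.125 → 4.125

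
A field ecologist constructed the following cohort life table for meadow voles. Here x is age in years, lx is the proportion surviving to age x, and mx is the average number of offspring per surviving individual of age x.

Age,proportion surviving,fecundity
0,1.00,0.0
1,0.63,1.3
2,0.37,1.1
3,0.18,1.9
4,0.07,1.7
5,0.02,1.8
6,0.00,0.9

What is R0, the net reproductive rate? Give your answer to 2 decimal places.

1.72

lx·mx by age: 0, 0.819, 0.407, 0.342, 0.119, 0.036, 0
R0 = Σ lx·mx = 1.723 → 1.72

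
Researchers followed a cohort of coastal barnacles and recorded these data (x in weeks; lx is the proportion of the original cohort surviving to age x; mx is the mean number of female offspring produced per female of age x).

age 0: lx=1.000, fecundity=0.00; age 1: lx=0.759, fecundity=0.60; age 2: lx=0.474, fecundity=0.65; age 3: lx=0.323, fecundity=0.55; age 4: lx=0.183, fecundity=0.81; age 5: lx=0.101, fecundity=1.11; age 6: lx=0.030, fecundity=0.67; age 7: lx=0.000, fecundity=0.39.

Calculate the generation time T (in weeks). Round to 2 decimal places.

2.36

lx·mx: 0, 0.4554, 0.3081, 0.17765, 0.14823, 0.11211, 0.0201, 0 → R0 = 1.22159
x·lx·mx: 0, 0.4554, 0.6162, 0.53295, 0.59292, 0.56055, 0.1206, 0 → Σ = 2.87862
T = 2.87862 / 1.22159 = 2.356453… → 2.36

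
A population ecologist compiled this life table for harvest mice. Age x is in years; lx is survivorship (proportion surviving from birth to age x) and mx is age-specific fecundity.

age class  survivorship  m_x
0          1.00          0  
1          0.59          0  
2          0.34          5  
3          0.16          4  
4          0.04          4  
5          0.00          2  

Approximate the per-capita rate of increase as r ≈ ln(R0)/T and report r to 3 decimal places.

0.384

R0 = Σ lx·mx = 0 + 0 + 1.7 + 0.64 + 0.16 + 0 = 2.5
Σ x·lx·mx = 5.96; T = 5.96/2.5 = 2.384
r ≈ ln(R0)/T = ln(2.5)/2.384 = 0.38435… → 0.384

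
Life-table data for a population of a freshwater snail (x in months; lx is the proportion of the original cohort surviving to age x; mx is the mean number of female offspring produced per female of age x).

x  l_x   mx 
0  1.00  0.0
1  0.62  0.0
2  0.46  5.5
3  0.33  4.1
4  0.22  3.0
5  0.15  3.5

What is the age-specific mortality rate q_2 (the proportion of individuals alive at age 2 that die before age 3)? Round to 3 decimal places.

q_2 = (l_2 − l_3) / l_2 = (0.46 − 0.33) / 0.46
     = 0.13 / 0.46 = 0.282609… → 0.283

0.283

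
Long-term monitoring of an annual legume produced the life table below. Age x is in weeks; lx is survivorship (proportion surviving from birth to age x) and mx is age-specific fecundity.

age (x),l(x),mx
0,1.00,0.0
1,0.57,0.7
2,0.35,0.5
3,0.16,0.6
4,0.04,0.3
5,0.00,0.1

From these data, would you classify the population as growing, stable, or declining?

R0 = Σ lx·mx = 0 + 0.399 + 0.175 + 0.096 + 0.012 + 0 = 0.682
R0 < 1, so the population is declining.

declining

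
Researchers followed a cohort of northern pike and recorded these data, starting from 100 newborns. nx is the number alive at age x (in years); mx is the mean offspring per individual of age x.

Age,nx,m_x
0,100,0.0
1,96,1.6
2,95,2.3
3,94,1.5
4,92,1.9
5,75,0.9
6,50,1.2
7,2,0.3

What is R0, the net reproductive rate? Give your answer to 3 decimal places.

8.160

lx = nx/n0 = nx/100: 1, 0.96, 0.95, 0.94, 0.92, 0.75, 0.5, 0.02
lx·mx by age: 0, 1.536, 2.185, 1.41, 1.748, 0.675, 0.6, 0.006
R0 = Σ lx·mx = 8.16 → 8.160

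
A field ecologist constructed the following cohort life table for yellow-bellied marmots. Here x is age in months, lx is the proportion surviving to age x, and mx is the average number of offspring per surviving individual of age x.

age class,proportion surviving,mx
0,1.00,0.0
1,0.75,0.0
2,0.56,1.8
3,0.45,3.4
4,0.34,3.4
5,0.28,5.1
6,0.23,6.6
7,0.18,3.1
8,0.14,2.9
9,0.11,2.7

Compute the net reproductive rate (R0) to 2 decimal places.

7.90

lx·mx by age: 0, 0, 1.008, 1.53, 1.156, 1.428, 1.518, 0.558, 0.406, 0.297
R0 = Σ lx·mx = 7.901 → 7.90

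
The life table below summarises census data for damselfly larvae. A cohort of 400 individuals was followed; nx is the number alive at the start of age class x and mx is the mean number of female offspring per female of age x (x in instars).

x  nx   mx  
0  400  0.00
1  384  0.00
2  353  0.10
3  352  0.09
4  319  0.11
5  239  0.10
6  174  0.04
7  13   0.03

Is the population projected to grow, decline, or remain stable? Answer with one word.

declining

lx = nx/n0 = nx/400: 1, 0.96, 0.8825, 0.88, 0.7975, 0.5975, 0.435, 0.0325
R0 = Σ lx·mx = 0 + 0 + 0.08825 + 0.0792 + 0.087725 + 0.05975 + 0.0174 + 0.000975 = 0.3333
R0 < 1, so the population is declining.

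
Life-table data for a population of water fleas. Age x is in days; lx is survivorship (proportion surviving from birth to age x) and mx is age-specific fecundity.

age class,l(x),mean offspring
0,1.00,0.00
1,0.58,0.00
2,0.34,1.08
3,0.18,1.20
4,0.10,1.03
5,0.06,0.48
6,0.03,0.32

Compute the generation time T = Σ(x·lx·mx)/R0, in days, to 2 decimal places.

2.75

lx·mx: 0, 0, 0.3672, 0.216, 0.103, 0.0288, 0.0096 → R0 = 0.7246
x·lx·mx: 0, 0, 0.7344, 0.648, 0.412, 0.144, 0.0576 → Σ = 1.996
T = 1.996 / 0.7246 = 2.754623… → 2.75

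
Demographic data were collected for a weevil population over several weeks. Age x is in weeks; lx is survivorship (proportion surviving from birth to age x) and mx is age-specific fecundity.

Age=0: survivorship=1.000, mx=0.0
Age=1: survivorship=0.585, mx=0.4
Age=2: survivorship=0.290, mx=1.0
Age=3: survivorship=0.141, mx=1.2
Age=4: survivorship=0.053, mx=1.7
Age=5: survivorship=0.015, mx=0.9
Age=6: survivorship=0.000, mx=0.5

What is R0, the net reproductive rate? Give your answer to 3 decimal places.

lx·mx by age: 0, 0.234, 0.29, 0.1692, 0.0901, 0.0135, 0
R0 = Σ lx·mx = 0.7968 → 0.797

0.797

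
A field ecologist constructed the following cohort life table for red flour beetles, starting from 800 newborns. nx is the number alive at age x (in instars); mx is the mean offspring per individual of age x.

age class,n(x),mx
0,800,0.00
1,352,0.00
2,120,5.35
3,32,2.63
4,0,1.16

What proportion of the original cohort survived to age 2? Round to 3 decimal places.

0.150

l_2 = n_2/n_0 = 120/800 = 0.15 → 0.150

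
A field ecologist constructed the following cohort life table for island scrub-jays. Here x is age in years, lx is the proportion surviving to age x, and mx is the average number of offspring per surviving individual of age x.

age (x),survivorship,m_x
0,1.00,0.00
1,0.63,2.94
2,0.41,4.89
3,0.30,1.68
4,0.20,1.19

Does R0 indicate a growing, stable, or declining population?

growing

R0 = Σ lx·mx = 0 + 1.8522 + 2.0049 + 0.504 + 0.238 = 4.5991
R0 > 1, so the population is growing.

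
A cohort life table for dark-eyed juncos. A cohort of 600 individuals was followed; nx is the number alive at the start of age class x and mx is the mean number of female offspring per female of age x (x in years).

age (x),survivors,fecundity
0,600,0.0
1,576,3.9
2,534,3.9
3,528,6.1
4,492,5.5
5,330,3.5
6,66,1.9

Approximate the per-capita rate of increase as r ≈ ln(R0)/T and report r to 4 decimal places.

lx = nx/n0 = nx/600: 1, 0.96, 0.89, 0.88, 0.82, 0.55, 0.11
R0 = Σ lx·mx = 0 + 3.744 + 3.471 + 5.368 + 4.51 + 1.925 + 0.209 = 19.227
Σ x·lx·mx = 55.709; T = 55.709/19.227 = 2.89744…
r ≈ ln(R0)/T = ln(19.227)/2.89744… = 1.020321… → 1.0203

1.0203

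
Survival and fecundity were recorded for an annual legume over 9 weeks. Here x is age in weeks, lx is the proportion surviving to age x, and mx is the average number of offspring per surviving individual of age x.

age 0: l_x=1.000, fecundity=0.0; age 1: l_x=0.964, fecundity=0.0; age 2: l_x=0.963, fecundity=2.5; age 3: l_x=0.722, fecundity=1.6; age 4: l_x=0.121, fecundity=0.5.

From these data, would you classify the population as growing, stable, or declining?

R0 = Σ lx·mx = 0 + 0 + 2.4075 + 1.1552 + 0.0605 = 3.6232
R0 > 1, so the population is growing.

growing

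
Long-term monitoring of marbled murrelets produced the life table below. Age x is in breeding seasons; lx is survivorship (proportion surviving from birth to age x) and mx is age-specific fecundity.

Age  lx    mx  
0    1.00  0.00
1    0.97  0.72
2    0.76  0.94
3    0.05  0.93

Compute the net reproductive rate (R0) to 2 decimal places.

lx·mx by age: 0, 0.6984, 0.7144, 0.0465
R0 = Σ lx·mx = 1.4593 → 1.46

1.46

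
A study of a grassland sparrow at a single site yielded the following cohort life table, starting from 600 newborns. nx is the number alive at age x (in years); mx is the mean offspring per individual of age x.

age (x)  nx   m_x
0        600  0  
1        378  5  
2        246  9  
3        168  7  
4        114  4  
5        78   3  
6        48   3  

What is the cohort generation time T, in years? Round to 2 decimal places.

lx = nx/n0 = nx/600: 1, 0.63, 0.41, 0.28, 0.19, 0.13, 0.08
lx·mx: 0, 3.15, 3.69, 1.96, 0.76, 0.39, 0.24 → R0 = 10.19
x·lx·mx: 0, 3.15, 7.38, 5.88, 3.04, 1.95, 1.44 → Σ = 22.84
T = 22.84 / 10.19 = 2.241413… → 2.24

2.24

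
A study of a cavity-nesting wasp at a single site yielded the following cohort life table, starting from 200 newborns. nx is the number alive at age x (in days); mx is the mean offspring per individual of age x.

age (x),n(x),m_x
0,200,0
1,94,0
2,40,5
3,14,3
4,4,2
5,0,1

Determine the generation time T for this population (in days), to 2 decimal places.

2.23

lx = nx/n0 = nx/200: 1, 0.47, 0.2, 0.07, 0.02, 0
lx·mx: 0, 0, 1, 0.21, 0.04, 0 → R0 = 1.25
x·lx·mx: 0, 0, 2, 0.63, 0.16, 0 → Σ = 2.79
T = 2.79 / 1.25 = 2.232 → 2.23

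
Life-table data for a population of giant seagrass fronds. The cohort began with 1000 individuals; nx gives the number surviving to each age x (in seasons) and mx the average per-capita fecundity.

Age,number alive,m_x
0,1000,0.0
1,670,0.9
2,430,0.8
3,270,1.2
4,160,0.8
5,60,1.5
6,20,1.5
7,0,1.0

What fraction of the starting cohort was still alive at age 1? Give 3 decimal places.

l_1 = n_1/n_0 = 670/1000 = 0.67 → 0.670

0.670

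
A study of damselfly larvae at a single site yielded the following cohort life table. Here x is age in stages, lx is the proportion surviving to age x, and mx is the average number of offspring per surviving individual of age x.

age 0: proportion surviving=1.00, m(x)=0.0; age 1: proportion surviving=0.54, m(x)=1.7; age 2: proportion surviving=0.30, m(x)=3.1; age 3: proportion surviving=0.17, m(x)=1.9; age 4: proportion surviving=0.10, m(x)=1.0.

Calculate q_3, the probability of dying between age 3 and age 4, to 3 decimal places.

q_3 = (l_3 − l_4) / l_3 = (0.17 − 0.1) / 0.17
     = 0.07 / 0.17 = 0.411765… → 0.412

0.412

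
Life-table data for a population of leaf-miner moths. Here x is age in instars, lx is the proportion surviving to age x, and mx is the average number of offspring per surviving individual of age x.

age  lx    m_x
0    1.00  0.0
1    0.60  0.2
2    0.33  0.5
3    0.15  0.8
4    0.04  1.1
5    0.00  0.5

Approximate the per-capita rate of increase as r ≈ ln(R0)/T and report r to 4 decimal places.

R0 = Σ lx·mx = 0 + 0.12 + 0.165 + 0.12 + 0.044 + 0 = 0.449
Σ x·lx·mx = 0.986; T = 0.986/0.449 = 2.19599…
r ≈ ln(R0)/T = ln(0.449)/2.19599… = -0.364634… → -0.3646

-0.3646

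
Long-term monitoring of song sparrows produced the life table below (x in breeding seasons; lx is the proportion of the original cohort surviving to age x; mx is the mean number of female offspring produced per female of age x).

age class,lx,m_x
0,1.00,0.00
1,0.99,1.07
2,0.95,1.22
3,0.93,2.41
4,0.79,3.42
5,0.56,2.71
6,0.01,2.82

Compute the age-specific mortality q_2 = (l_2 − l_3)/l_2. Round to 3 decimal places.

q_2 = (l_2 − l_3) / l_2 = (0.95 − 0.93) / 0.95
     = 0.02 / 0.95 = 0.021053… → 0.021

0.021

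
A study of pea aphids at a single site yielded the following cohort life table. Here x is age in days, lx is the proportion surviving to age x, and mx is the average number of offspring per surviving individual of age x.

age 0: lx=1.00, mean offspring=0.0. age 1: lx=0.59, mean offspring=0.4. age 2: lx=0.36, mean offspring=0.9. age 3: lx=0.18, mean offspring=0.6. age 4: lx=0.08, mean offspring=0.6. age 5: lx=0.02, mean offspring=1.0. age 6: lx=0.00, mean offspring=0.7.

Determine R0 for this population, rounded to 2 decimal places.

0.74

lx·mx by age: 0, 0.236, 0.324, 0.108, 0.048, 0.02, 0
R0 = Σ lx·mx = 0.736 → 0.74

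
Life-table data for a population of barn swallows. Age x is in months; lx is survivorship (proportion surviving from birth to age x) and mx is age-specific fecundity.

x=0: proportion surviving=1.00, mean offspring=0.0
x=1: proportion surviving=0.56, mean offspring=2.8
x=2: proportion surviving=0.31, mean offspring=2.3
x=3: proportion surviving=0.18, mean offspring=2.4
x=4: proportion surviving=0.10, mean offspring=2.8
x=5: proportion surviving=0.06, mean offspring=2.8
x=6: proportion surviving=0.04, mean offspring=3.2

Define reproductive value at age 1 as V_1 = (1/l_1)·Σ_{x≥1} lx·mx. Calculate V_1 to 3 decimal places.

5.873

lx·mx for x ≥ 1: 1.568, 0.713, 0.432, 0.28, 0.168, 0.128 → sum = 3.289
V_1 = 3.289 / l_1 = 3.289 / 0.56 = 5.873214… → 5.873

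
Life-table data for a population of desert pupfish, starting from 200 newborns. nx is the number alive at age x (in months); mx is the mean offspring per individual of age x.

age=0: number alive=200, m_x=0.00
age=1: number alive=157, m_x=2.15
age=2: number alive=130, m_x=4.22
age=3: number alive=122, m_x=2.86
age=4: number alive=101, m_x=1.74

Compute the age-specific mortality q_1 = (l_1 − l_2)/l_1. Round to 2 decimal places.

0.17

lx = nx/n0 = nx/200: 1, 0.785, 0.65, 0.61, 0.505
q_1 = (l_1 − l_2) / l_1 = (0.785 − 0.65) / 0.785
     = 0.135 / 0.785 = 0.171975… → 0.17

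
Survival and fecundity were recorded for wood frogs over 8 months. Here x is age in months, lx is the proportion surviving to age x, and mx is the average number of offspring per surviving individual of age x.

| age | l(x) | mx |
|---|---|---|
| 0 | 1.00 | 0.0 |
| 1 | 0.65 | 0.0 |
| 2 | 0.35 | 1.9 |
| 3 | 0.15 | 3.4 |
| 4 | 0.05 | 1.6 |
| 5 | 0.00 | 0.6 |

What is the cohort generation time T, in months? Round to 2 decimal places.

2.53

lx·mx: 0, 0, 0.665, 0.51, 0.08, 0 → R0 = 1.255
x·lx·mx: 0, 0, 1.33, 1.53, 0.32, 0 → Σ = 3.18
T = 3.18 / 1.255 = 2.533865… → 2.53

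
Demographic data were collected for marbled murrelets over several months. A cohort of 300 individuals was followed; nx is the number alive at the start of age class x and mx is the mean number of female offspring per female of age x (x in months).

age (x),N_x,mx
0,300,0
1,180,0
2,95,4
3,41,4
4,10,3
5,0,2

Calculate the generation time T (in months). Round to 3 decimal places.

2.390

lx = nx/n0 = nx/300: 1, 0.6, 0.31667…, 0.13667…, 0.03333…, 0
lx·mx: 0, 0, 1.266667…, 0.546667…, 0.1…, 0 → R0 = 1.913333…
x·lx·mx: 0, 0, 2.533333…, 1.64…, 0.4…, 0 → Σ = 4.573333…
T = 4.573333… / 1.913333… = 2.390244… → 2.390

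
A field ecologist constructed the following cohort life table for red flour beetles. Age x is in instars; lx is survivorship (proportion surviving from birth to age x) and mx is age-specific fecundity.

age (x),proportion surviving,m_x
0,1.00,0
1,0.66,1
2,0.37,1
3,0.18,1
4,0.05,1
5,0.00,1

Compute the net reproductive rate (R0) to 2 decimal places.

lx·mx by age: 0, 0.66, 0.37, 0.18, 0.05, 0
R0 = Σ lx·mx = 1.26 → 1.26

1.26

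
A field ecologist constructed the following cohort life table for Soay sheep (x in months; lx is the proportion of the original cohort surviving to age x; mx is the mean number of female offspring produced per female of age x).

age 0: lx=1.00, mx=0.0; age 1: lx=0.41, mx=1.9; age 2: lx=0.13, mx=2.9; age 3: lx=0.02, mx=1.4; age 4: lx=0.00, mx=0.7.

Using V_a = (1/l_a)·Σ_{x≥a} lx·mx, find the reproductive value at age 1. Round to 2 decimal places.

2.89

lx·mx for x ≥ 1: 0.779, 0.377, 0.028, 0 → sum = 1.184
V_1 = 1.184 / l_1 = 1.184 / 0.41 = 2.887805… → 2.89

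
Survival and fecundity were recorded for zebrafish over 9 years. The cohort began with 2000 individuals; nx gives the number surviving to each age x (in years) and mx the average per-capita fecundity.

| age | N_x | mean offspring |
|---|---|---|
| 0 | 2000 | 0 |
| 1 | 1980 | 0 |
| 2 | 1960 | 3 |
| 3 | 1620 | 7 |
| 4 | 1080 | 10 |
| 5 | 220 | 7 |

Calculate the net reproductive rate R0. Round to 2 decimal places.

lx = nx/n0 = nx/2000: 1, 0.99, 0.98, 0.81, 0.54, 0.11
lx·mx by age: 0, 0, 2.94, 5.67, 5.4, 0.77
R0 = Σ lx·mx = 14.78 → 14.78

14.78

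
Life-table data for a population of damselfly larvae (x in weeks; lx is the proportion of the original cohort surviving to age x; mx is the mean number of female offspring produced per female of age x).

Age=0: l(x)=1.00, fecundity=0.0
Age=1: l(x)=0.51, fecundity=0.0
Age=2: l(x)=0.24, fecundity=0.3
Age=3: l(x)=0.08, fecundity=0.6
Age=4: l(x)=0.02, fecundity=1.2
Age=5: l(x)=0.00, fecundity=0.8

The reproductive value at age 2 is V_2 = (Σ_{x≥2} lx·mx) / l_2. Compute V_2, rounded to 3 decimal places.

lx·mx for x ≥ 2: 0.072, 0.048, 0.024, 0 → sum = 0.144
V_2 = 0.144 / l_2 = 0.144 / 0.24 = 0.6 → 0.600

0.600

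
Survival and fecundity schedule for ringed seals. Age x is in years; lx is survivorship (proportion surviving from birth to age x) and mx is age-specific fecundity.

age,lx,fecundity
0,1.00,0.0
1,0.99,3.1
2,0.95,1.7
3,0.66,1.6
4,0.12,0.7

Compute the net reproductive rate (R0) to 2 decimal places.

lx·mx by age: 0, 3.069, 1.615, 1.056, 0.084
R0 = Σ lx·mx = 5.824 → 5.82

5.82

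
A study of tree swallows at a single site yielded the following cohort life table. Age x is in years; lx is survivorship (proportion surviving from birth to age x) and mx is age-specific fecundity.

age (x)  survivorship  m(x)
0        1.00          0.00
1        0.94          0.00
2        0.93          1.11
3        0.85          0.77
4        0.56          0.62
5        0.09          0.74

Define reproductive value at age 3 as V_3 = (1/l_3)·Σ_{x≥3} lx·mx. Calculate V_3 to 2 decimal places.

1.26

lx·mx for x ≥ 3: 0.6545, 0.3472, 0.0666 → sum = 1.0683
V_3 = 1.0683 / l_3 = 1.0683 / 0.85 = 1.256824… → 1.26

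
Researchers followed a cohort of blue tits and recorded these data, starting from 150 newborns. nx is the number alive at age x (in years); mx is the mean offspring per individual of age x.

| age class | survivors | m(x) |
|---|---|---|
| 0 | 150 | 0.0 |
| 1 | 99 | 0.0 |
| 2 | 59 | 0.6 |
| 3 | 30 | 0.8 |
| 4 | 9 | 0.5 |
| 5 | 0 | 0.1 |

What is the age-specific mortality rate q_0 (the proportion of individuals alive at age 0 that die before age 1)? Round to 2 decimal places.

lx = nx/n0 = nx/150: 1, 0.66, 0.39333…, 0.2, 0.06, 0
q_0 = (l_0 − l_1) / l_0 = (1 − 0.66) / 1
     = 0.34 / 1 = 0.34 → 0.34

0.34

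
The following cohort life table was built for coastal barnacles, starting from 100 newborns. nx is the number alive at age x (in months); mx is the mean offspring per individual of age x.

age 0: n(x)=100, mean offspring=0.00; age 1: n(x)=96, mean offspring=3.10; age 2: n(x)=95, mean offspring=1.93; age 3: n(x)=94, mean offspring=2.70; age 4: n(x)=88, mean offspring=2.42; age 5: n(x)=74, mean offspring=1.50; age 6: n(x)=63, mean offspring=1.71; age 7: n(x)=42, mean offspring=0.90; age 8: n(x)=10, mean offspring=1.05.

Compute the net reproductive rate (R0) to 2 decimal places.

lx = nx/n0 = nx/100: 1, 0.96, 0.95, 0.94, 0.88, 0.74, 0.63, 0.42, 0.1
lx·mx by age: 0, 2.976, 1.8335, 2.538, 2.1296, 1.11, 1.0773, 0.378, 0.105
R0 = Σ lx·mx = 12.1474 → 12.15

12.15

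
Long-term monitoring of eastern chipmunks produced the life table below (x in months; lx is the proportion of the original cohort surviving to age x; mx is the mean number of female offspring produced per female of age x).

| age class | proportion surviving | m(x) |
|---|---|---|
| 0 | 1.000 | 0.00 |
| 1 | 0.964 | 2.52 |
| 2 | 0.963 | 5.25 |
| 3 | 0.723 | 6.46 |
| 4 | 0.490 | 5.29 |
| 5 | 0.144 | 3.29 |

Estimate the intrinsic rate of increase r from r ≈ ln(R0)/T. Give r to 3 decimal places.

1.055

R0 = Σ lx·mx = 0 + 2.42928 + 5.05575 + 4.67058 + 2.5921 + 0.47376 = 15.22147
Σ x·lx·mx = 39.28972; T = 39.28972/15.22147 = 2.5812…
r ≈ ln(R0)/T = ln(15.22147)/2.5812… = 1.05482… → 1.055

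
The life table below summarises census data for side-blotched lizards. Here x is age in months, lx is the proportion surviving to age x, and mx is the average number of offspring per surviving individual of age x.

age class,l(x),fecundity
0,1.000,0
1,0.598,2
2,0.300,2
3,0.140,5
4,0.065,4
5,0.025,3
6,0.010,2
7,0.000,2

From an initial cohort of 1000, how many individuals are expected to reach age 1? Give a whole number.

Expected survivors = N0 · l_1 = 1000 × 0.598 = 598 → 598

598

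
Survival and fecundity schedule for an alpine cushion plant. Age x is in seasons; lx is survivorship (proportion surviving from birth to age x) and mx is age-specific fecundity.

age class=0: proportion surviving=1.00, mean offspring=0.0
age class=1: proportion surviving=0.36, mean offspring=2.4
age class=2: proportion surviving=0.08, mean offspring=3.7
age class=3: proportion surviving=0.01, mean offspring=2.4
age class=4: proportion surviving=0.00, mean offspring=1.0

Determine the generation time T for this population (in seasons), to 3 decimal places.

1.291

lx·mx: 0, 0.864, 0.296, 0.024, 0 → R0 = 1.184
x·lx·mx: 0, 0.864, 0.592, 0.072, 0 → Σ = 1.528
T = 1.528 / 1.184 = 1.290541… → 1.291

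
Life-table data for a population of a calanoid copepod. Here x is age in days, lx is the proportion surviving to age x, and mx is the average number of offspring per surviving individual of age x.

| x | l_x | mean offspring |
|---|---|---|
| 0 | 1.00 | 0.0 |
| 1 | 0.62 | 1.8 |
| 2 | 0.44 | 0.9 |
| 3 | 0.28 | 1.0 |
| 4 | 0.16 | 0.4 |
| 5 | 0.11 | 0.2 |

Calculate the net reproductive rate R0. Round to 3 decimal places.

1.878

lx·mx by age: 0, 1.116, 0.396, 0.28, 0.064, 0.022
R0 = Σ lx·mx = 1.878 → 1.878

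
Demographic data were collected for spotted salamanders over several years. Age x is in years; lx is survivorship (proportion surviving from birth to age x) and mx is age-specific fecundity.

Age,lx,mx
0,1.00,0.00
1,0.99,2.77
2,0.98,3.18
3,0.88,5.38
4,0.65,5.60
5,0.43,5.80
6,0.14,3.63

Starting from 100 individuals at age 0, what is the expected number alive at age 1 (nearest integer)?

99

Expected survivors = N0 · l_1 = 100 × 0.99 = 99 → 99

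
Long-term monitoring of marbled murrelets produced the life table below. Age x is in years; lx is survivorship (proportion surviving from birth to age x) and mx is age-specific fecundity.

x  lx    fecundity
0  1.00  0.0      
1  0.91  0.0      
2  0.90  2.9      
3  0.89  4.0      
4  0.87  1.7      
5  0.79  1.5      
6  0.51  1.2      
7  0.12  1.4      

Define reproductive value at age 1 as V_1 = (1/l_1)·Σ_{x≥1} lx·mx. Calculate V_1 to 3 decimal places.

10.565

lx·mx for x ≥ 1: 0, 2.61, 3.56, 1.479, 1.185, 0.612, 0.168 → sum = 9.614
V_1 = 9.614 / l_1 = 9.614 / 0.91 = 10.564835… → 10.565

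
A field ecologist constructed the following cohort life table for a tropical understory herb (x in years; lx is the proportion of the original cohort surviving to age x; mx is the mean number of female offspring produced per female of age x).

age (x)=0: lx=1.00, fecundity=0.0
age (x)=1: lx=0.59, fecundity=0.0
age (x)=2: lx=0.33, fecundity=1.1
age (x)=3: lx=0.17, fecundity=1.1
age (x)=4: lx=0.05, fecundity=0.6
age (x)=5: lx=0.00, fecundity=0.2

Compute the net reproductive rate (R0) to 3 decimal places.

0.580

lx·mx by age: 0, 0, 0.363, 0.187, 0.03, 0
R0 = Σ lx·mx = 0.58 → 0.580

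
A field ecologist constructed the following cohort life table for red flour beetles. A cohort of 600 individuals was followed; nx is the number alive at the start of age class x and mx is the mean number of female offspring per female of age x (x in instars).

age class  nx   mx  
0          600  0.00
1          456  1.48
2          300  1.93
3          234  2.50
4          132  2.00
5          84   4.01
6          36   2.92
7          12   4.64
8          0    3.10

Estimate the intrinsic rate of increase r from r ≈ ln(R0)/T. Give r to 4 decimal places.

0.5190

lx = nx/n0 = nx/600: 1, 0.76, 0.5, 0.39, 0.22, 0.14, 0.06, 0.02, 0
R0 = Σ lx·mx = 0 + 1.1248 + 0.965 + 0.975 + 0.44 + 0.5614 + 0.1752 + 0.0928 + 0 = 4.3342
Σ x·lx·mx = 12.2476; T = 12.2476/4.3342 = 2.8258…
r ≈ ln(R0)/T = ln(4.3342)/2.8258… = 0.51898… → 0.5190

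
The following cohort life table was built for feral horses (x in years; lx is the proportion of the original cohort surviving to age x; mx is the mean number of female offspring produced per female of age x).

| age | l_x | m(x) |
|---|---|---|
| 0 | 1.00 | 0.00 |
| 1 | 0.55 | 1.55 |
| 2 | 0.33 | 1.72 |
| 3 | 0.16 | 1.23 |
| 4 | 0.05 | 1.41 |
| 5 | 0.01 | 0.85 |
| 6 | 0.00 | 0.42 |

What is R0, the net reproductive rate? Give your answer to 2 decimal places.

lx·mx by age: 0, 0.8525, 0.5676, 0.1968, 0.0705, 0.0085, 0
R0 = Σ lx·mx = 1.6959 → 1.70

1.70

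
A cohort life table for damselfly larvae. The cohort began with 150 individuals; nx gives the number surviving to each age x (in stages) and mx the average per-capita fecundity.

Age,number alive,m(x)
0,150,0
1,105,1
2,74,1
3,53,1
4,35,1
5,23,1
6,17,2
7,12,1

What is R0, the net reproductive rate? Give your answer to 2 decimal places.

lx = nx/n0 = nx/150: 1, 0.7, 0.49333…, 0.35333…, 0.23333…, 0.15333…, 0.11333…, 0.08
lx·mx by age: 0, 0.7, 0.493333…, 0.353333…, 0.233333…, 0.153333…, 0.226667…, 0.08
R0 = Σ lx·mx = 2.24… → 2.24

2.24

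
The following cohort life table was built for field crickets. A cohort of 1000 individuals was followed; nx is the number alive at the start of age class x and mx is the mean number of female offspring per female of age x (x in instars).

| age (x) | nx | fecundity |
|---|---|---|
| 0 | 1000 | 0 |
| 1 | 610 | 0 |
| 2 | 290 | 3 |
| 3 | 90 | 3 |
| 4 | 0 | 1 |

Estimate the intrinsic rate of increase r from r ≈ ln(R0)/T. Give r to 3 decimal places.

0.059

lx = nx/n0 = nx/1000: 1, 0.61, 0.29, 0.09, 0
R0 = Σ lx·mx = 0 + 0 + 0.87 + 0.27 + 0 = 1.14
Σ x·lx·mx = 2.55; T = 2.55/1.14 = 2.23684…
r ≈ ln(R0)/T = ln(1.14)/2.23684… = 0.05858… → 0.059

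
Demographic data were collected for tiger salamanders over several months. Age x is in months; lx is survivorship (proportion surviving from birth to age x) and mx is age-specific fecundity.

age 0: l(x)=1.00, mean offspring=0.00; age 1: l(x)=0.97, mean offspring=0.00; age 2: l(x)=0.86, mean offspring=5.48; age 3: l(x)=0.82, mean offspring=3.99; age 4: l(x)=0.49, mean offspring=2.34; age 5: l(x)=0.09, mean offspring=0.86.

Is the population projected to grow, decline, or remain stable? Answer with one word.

R0 = Σ lx·mx = 0 + 0 + 4.7128 + 3.2718 + 1.1466 + 0.0774 = 9.2086
R0 > 1, so the population is growing.

growing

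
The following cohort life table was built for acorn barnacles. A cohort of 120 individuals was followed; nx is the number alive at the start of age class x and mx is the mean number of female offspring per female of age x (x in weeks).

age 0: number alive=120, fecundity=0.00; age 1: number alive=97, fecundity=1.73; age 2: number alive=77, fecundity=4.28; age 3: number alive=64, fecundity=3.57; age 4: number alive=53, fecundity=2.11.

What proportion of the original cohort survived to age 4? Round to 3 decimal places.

l_4 = n_4/n_0 = 53/120 = 0.441667… → 0.442

0.442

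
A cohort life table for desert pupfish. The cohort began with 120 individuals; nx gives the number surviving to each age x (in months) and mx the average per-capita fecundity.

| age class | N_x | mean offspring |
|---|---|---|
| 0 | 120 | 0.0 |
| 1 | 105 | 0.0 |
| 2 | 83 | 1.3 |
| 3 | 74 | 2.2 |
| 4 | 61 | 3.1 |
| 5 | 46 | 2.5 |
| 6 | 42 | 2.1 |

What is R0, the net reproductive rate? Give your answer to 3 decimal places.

lx = nx/n0 = nx/120: 1, 0.875, 0.69167…, 0.61667…, 0.50833…, 0.38333…, 0.35
lx·mx by age: 0, 0, 0.899167…, 1.356667…, 1.575833…, 0.958333…, 0.735
R0 = Σ lx·mx = 5.525… → 5.525

5.525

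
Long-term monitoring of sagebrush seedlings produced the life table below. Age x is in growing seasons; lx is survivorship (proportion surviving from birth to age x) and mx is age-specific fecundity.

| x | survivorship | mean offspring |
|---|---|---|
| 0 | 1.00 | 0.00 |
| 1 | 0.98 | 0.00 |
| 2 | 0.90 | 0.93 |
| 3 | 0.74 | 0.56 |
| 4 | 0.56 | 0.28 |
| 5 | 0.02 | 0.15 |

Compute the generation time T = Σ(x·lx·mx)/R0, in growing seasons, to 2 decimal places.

2.52

lx·mx: 0, 0, 0.837, 0.4144, 0.1568, 0.003 → R0 = 1.4112
x·lx·mx: 0, 0, 1.674, 1.2432, 0.6272, 0.015 → Σ = 3.5594
T = 3.5594 / 1.4112 = 2.522251… → 2.52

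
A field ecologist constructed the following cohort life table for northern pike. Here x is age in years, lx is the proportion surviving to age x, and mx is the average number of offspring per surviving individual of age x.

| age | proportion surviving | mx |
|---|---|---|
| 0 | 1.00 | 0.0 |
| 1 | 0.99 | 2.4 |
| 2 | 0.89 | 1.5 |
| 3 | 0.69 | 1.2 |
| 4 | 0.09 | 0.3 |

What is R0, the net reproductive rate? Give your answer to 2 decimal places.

lx·mx by age: 0, 2.376, 1.335, 0.828, 0.027
R0 = Σ lx·mx = 4.566 → 4.57

4.57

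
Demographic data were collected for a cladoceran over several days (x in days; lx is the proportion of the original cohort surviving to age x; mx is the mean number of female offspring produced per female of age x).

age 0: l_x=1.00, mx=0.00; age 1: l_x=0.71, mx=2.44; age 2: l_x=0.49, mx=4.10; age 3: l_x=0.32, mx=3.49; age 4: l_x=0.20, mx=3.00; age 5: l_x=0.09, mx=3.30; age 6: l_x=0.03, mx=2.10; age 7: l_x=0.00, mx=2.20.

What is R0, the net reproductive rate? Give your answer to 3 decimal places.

lx·mx by age: 0, 1.7324, 2.009, 1.1168, 0.6, 0.297, 0.063, 0
R0 = Σ lx·mx = 5.8182 → 5.818

5.818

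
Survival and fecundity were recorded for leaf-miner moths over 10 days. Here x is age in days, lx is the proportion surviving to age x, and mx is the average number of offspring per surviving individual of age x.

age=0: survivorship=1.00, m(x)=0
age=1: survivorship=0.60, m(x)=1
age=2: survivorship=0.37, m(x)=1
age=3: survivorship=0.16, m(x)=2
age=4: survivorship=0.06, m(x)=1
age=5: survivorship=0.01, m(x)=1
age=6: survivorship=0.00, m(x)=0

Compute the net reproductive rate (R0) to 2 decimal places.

lx·mx by age: 0, 0.6, 0.37, 0.32, 0.06, 0.01, 0
R0 = Σ lx·mx = 1.36 → 1.36

1.36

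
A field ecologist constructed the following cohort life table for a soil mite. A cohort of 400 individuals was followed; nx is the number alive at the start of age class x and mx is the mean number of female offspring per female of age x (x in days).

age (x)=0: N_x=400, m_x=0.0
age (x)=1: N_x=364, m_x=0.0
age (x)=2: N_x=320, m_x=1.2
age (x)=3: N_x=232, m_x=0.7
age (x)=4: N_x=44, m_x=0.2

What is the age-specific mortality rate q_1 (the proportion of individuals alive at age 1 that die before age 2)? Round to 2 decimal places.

lx = nx/n0 = nx/400: 1, 0.91, 0.8, 0.58, 0.11
q_1 = (l_1 − l_2) / l_1 = (0.91 − 0.8) / 0.91
     = 0.11 / 0.91 = 0.120879… → 0.12

0.12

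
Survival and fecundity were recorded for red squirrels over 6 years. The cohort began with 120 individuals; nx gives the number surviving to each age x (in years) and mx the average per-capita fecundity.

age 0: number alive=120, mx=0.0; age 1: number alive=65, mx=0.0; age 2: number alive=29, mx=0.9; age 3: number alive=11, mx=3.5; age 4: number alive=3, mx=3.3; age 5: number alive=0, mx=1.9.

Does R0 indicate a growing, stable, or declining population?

declining

lx = nx/n0 = nx/120: 1, 0.54167…, 0.24167…, 0.09167…, 0.025, 0
R0 = Σ lx·mx = 0 + 0 + 0.2175… + 0.320833… + 0.0825 + 0 = 0.620833…
R0 < 1, so the population is declining.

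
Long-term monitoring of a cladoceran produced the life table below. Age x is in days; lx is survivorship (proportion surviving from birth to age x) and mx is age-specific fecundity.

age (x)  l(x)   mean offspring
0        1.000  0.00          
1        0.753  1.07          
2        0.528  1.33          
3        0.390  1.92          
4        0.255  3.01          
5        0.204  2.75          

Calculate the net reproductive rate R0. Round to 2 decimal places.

lx·mx by age: 0, 0.80571, 0.70224, 0.7488, 0.76755, 0.561
R0 = Σ lx·mx = 3.5853 → 3.59

3.59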